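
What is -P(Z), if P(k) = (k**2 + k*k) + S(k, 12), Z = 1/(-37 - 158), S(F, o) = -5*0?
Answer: -2/38025 ≈ -5.2597e-5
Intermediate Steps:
S(F, o) = 0
Z = -1/195 (Z = 1/(-195) = -1/195 ≈ -0.0051282)
P(k) = 2*k**2 (P(k) = (k**2 + k*k) + 0 = (k**2 + k**2) + 0 = 2*k**2 + 0 = 2*k**2)
-P(Z) = -2*(-1/195)**2 = -2/38025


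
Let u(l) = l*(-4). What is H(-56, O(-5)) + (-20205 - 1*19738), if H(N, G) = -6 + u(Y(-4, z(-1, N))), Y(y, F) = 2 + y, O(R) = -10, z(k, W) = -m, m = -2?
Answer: -39941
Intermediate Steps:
z(k, W) = 2 (z(k, W) = -1*(-2) = 2)
u(l) = -4*l
H(N, G) = 2 (H(N, G) = -6 - 4*(2 - 4) = -6 - 4*(-2) = -6 + 8 = 2)
H(-56, O(-5)) + (-20205 - 1*19738) = 2 + (-20205 - 1*19738) = 2 + (-20205 - 19738) = 2 - 39943 = -39941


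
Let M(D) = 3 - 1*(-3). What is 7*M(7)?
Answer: 42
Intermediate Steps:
M(D) = 6 (M(D) = 3 + 3 = 6)
7*M(7) = 7*6 = 42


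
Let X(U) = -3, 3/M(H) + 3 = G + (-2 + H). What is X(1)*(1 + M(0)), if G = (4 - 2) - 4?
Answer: -12/7 ≈ -1.7143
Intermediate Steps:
G = -2 (G = 2 - 4 = -2)
M(H) = 3/(-7 + H) (M(H) = 3/(-3 + (-2 + (-2 + H))) = 3/(-3 + (-4 + H)) = 3/(-7 + H))
X(1)*(1 + M(0)) = -3*(1 + 3/(-7 + 0)) = -3*(1 + 3/(-7)) = -3*(1 + 3*(-⅐)) = -3*(1 - 3/7) = -3*4/7 = -12/7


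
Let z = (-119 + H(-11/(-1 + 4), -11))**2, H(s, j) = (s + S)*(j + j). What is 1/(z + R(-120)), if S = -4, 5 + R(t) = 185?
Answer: 9/23821 ≈ 0.00037782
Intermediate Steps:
R(t) = 180 (R(t) = -5 + 185 = 180)
H(s, j) = 2*j*(-4 + s) (H(s, j) = (s - 4)*(j + j) = (-4 + s)*(2*j) = 2*j*(-4 + s))
z = 22201/9 (z = (-119 + 2*(-11)*(-4 - 11/(-1 + 4)))**2 = (-119 + 2*(-11)*(-4 - 11/3))**2 = (-119 + 2*(-11)*(-23/3))**2 = (-119 + 506/3)**2 = (149/3)**2 = 22201/9 ≈ 2466.8)
1/(z + R(-120)) = 1/(22201/9 + 180) = 1/(23821/9) = 9/23821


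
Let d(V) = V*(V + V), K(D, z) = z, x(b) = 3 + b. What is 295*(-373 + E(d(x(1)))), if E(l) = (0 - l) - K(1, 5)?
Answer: -120950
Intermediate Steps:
d(V) = 2*V² (d(V) = V*(2*V) = 2*V²)
E(l) = -5 - l (E(l) = (0 - l) - 1*5 = -l - 5 = -5 - l)
295*(-373 + E(d(x(1)))) = 295*(-373 + (-5 - 2*(3 + 1)²)) = 295*(-373 + (-5 - 2*4²)) = 295*(-373 + (-5 - 2*16)) = 295*(-373 + (-5 - 1*32)) = 295*(-373 + (-5 - 32)) = 295*(-373 - 37) = 295*(-410) = -120950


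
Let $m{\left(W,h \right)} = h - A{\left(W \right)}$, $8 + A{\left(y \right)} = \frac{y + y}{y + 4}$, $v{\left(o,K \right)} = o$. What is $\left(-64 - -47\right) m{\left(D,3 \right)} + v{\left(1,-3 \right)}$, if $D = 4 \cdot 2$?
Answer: $- \frac{490}{3} \approx -163.33$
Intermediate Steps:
$D = 8$
$A{\left(y \right)} = -8 + \frac{2 y}{4 + y}$ ($A{\left(y \right)} = -8 + \frac{y + y}{y + 4} = -8 + \frac{2 y}{4 + y}$)
$m{\left(W,h \right)} = h - \frac{2 \left(-16 - 3 W\right)}{4 + W}$
$\left(-64 - -47\right) m{\left(D,3 \right)} + v{\left(1,-3 \right)} = \left(-64 - -47\right) \frac{32 + 6 \cdot 8 + 3 \left(4 + 8\right)}{4 + 8} + 1 = \left(-64 + 47\right) \frac{32 + 48 + 3 \cdot 12}{12} + 1 = - 17 \frac{32 + 48 + 36}{12} + 1 = - 17 \cdot \frac{1}{12} \cdot 116 + 1 = \left(-17\right) \frac{29}{3} + 1 = - \frac{493}{3} + 1 = - \frac{490}{3}$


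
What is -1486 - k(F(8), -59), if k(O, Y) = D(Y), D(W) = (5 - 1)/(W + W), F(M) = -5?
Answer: -87672/59 ≈ -1486.0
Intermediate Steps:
D(W) = 2/W (D(W) = 4/((2*W)) = 4*(1/(2*W)) = 2/W)
k(O, Y) = 2/Y
-1486 - k(F(8), -59) = -1486 - 2/(-59) = -1486 - 2*(-1)/59 = -1486 - 1*(-2/59) = -1486 + 2/59 = -87672/59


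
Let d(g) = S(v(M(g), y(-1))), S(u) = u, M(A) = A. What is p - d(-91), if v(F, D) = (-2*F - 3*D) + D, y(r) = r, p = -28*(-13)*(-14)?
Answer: -5280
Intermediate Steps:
p = -5096 (p = 364*(-14) = -5096)
v(F, D) = -2*D - 2*F (v(F, D) = (-3*D - 2*F) + D = -2*D - 2*F)
d(g) = 2 - 2*g (d(g) = -2*(-1) - 2*g = 2 - 2*g)
p - d(-91) = -5096 - (2 - 2*(-91)) = -5096 - (2 + 182) = -5096 - 1*184 = -5096 - 184 = -5280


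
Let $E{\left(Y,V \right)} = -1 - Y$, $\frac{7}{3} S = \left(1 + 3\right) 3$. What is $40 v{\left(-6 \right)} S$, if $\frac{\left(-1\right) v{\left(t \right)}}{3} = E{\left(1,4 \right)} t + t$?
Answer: $- \frac{25920}{7} \approx -3702.9$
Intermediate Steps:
$S = \frac{36}{7}$ ($S = \frac{3 \left(1 + 3\right) 3}{7} = \frac{3 \cdot 4 \cdot 3}{7} = \frac{3}{7} \cdot 12 = \frac{36}{7} \approx 5.1429$)
$v{\left(t \right)} = 3 t$ ($v{\left(t \right)} = - 3 \left(\left(-1 - 1\right) t + t\right) = - 3 \left(- 2 t + t\right) = - 3 \left(- t\right) = 3 t$)
$40 v{\left(-6 \right)} S = 40 \cdot 3 \left(-6\right) \frac{36}{7} = 40 \left(-18\right) \frac{36}{7} = \left(-720\right) \frac{36}{7} = - \frac{25920}{7}$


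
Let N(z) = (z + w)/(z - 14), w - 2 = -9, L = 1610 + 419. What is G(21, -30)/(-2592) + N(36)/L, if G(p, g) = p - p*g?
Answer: -4830695/19283616 ≈ -0.25051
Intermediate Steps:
L = 2029
w = -7 (w = 2 - 9 = -7)
G(p, g) = p - g*p
N(z) = (-7 + z)/(-14 + z) (N(z) = (z - 7)/(z - 14) = (-7 + z)/(-14 + z))
G(21, -30)/(-2592) + N(36)/L = (21*(1 - 1*(-30)))/(-2592) + ((-7 + 36)/(-14 + 36))/2029 = (21*(1 + 30))*(-1/2592) + (29/22)*(1/2029) = (21*31)*(-1/2592) + ((1/22)*29)*(1/2029) = 651*(-1/2592) + (29/22)*(1/2029) = -217/864 + 29/44638 = -4830695/19283616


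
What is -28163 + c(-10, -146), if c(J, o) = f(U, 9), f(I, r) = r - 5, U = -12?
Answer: -28159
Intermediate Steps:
f(I, r) = -5 + r
c(J, o) = 4 (c(J, o) = -5 + 9 = 4)
-28163 + c(-10, -146) = -28163 + 4 = -28159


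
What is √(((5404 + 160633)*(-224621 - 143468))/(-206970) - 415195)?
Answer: I*√5136274286923290/206970 ≈ 346.27*I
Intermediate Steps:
√(((5404 + 160633)*(-224621 - 143468))/(-206970) - 415195) = √((166037*(-368089))*(-1/206970) - 415195) = √(-61116393293*(-1/206970) - 415195) = √(61116393293/206970 - 415195) = √(-24816515857/206970) = I*√5136274286923290/206970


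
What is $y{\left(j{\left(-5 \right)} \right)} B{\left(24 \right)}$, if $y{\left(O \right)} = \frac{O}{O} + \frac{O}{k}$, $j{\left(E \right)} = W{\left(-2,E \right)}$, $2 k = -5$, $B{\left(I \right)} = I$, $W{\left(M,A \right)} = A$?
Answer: $72$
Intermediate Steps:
$k = - \frac{5}{2}$ ($k = \frac{1}{2} \left(-5\right) = - \frac{5}{2} \approx -2.5$)
$j{\left(E \right)} = E$
$y{\left(O \right)} = 1 - \frac{2 O}{5}$ ($y{\left(O \right)} = \frac{O}{O} + \frac{O}{- \frac{5}{2}} = 1 + O \left(- \frac{2}{5}\right) = 1 - \frac{2 O}{5}$)
$y{\left(j{\left(-5 \right)} \right)} B{\left(24 \right)} = \left(1 - -2\right) 24 = \left(1 + 2\right) 24 = 3 \cdot 24 = 72$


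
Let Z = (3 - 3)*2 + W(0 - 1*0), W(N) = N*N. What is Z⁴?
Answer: 0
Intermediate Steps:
W(N) = N²
Z = 0 (Z = (3 - 3)*2 + (0 - 1*0)² = 0*2 + (0 + 0)² = 0 + 0² = 0 + 0 = 0)
Z⁴ = 0⁴ = 0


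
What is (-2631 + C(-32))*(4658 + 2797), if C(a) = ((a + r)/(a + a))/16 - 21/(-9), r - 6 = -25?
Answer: -20066650835/1024 ≈ -1.9596e+7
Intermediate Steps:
r = -19 (r = 6 - 25 = -19)
C(a) = 7/3 + (-19 + a)/(32*a) (C(a) = ((a - 19)/(a + a))/16 - 21/(-9) = ((-19 + a)/((2*a)))*(1/16) - 21*(-1/9) = ((-19 + a)*(1/(2*a)))*(1/16) + 7/3 = ((-19 + a)/(2*a))*(1/16) + 7/3 = (-19 + a)/(32*a) + 7/3 = 7/3 + (-19 + a)/(32*a))
(-2631 + C(-32))*(4658 + 2797) = (-2631 + (1/96)*(-57 + 227*(-32))/(-32))*(4658 + 2797) = (-2631 + (1/96)*(-1/32)*(-57 - 7264))*7455 = (-2631 + (1/96)*(-1/32)*(-7321))*7455 = (-2631 + 7321/3072)*7455 = -8075111/3072*7455 = -20066650835/1024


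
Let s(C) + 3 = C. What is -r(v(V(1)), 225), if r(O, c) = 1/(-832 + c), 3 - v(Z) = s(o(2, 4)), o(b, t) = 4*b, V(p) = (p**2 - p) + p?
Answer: 1/607 ≈ 0.0016474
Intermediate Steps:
V(p) = p**2
s(C) = -3 + C
v(Z) = -2 (v(Z) = 3 - (-3 + 4*2) = 3 - (-3 + 8) = 3 - 1*5 = 3 - 5 = -2)
-r(v(V(1)), 225) = -1/(-832 + 225) = -1/(-607) = -1*(-1/607) = 1/607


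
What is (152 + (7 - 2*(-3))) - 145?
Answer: 20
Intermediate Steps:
(152 + (7 - 2*(-3))) - 145 = (152 + (7 + 6)) - 145 = (152 + 13) - 145 = 165 - 145 = 20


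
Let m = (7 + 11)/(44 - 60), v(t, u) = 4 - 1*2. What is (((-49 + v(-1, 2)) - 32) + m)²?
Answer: 410881/64 ≈ 6420.0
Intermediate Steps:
v(t, u) = 2 (v(t, u) = 4 - 2 = 2)
m = -9/8 (m = 18/(-16) = 18*(-1/16) = -9/8 ≈ -1.1250)
(((-49 + v(-1, 2)) - 32) + m)² = (((-49 + 2) - 32) - 9/8)² = ((-47 - 32) - 9/8)² = (-79 - 9/8)² = (-641/8)² = 410881/64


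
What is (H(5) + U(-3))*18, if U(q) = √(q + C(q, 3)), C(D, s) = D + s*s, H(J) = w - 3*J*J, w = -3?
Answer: -1404 + 18*√3 ≈ -1372.8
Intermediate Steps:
H(J) = -3 - 3*J² (H(J) = -3 - 3*J*J = -3 - 3*J²)
C(D, s) = D + s²
U(q) = √(9 + 2*q) (U(q) = √(q + (q + 3²)) = √(q + (q + 9)) = √(q + (9 + q)) = √(9 + 2*q))
(H(5) + U(-3))*18 = ((-3 - 3*5²) + √(9 + 2*(-3)))*18 = ((-3 - 3*25) + √(9 - 6))*18 = ((-3 - 75) + √3)*18 = (-78 + √3)*18 = -1404 + 18*√3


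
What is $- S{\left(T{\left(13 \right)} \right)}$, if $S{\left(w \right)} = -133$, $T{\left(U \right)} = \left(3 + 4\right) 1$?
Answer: $133$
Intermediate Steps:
$T{\left(U \right)} = 7$ ($T{\left(U \right)} = 7 \cdot 1 = 7$)
$- S{\left(T{\left(13 \right)} \right)} = \left(-1\right) \left(-133\right) = 133$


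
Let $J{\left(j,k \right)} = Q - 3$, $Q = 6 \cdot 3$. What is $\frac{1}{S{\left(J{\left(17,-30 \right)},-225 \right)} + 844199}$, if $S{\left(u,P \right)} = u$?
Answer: $\frac{1}{844214} \approx 1.1845 \cdot 10^{-6}$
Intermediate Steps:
$Q = 18$
$J{\left(j,k \right)} = 15$ ($J{\left(j,k \right)} = 18 - 3 = 15$)
$\frac{1}{S{\left(J{\left(17,-30 \right)},-225 \right)} + 844199} = \frac{1}{15 + 844199} = \frac{1}{844214}$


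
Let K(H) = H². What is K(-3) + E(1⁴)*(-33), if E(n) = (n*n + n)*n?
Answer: -57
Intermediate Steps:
E(n) = n*(n + n²) (E(n) = (n² + n)*n = (n + n²)*n = n*(n + n²))
K(-3) + E(1⁴)*(-33) = (-3)² + ((1⁴)²*(1 + 1⁴))*(-33) = 9 + (1²*(1 + 1))*(-33) = 9 + (1*2)*(-33) = 9 + 2*(-33) = 9 - 66 = -57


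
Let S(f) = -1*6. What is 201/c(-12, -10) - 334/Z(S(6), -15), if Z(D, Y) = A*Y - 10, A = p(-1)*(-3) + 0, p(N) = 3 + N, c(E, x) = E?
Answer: -837/40 ≈ -20.925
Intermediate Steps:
A = -6 (A = (3 - 1)*(-3) + 0 = 2*(-3) + 0 = -6 + 0 = -6)
S(f) = -6
Z(D, Y) = -10 - 6*Y (Z(D, Y) = -6*Y - 10 = -10 - 6*Y)
201/c(-12, -10) - 334/Z(S(6), -15) = 201/(-12) - 334/(-10 - 6*(-15)) = 201*(-1/12) - 334/(-10 + 90) = -67/4 - 334/80 = -67/4 - 334*1/80 = -67/4 - 167/40 = -837/40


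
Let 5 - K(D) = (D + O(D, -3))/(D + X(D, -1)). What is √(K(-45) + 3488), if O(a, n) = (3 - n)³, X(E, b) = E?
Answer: √349490/10 ≈ 59.118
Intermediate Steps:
K(D) = 5 - (216 + D)/(2*D) (K(D) = 5 - (D - (-3 - 3)³)/(D + D) = 5 - (D - 1*(-6)³)/(2*D) = 5 - (D - 1*(-216))*1/(2*D) = 5 - (D + 216)*1/(2*D) = 5 - (216 + D)*1/(2*D) = 5 - (216 + D)/(2*D))
√(K(-45) + 3488) = √((9/2 - 108/(-45)) + 3488) = √((9/2 - 108*(-1/45)) + 3488) = √((9/2 + 12/5) + 3488) = √(69/10 + 3488) = √(34949/10) = √349490/10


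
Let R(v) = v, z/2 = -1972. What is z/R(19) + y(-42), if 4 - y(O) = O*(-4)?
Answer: -7060/19 ≈ -371.58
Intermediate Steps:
z = -3944 (z = 2*(-1972) = -3944)
y(O) = 4 + 4*O (y(O) = 4 - O*(-4) = 4 - (-4)*O = 4 + 4*O)
z/R(19) + y(-42) = -3944/19 + (4 + 4*(-42)) = -3944*1/19 + (4 - 168) = -3944/19 - 164 = -7060/19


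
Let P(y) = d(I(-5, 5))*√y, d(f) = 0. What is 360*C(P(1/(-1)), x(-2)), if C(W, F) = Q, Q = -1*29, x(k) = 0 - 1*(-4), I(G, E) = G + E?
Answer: -10440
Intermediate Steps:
I(G, E) = E + G
P(y) = 0 (P(y) = 0*√y = 0)
x(k) = 4 (x(k) = 0 + 4 = 4)
Q = -29
C(W, F) = -29
360*C(P(1/(-1)), x(-2)) = 360*(-29) = -10440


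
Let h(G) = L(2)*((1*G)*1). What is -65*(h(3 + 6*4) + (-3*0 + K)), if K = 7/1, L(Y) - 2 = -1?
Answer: -2210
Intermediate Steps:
L(Y) = 1 (L(Y) = 2 - 1 = 1)
h(G) = G (h(G) = 1*((1*G)*1) = 1*(G*1) = 1*G = G)
K = 7 (K = 7*1 = 7)
-65*(h(3 + 6*4) + (-3*0 + K)) = -65*((3 + 6*4) + (-3*0 + 7)) = -65*((3 + 24) + (0 + 7)) = -65*(27 + 7) = -65*34 = -2210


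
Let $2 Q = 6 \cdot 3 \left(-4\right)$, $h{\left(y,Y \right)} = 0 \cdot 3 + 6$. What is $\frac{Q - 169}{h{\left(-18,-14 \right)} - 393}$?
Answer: $\frac{205}{387} \approx 0.52972$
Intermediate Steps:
$h{\left(y,Y \right)} = 6$ ($h{\left(y,Y \right)} = 0 + 6 = 6$)
$Q = -36$ ($Q = \frac{6 \cdot 3 \left(-4\right)}{2} = \frac{18 \left(-4\right)}{2} = \frac{1}{2} \left(-72\right) = -36$)
$\frac{Q - 169}{h{\left(-18,-14 \right)} - 393} = \frac{-36 - 169}{6 - 393} = - \frac{205}{-387} = \left(-205\right) \left(- \frac{1}{387}\right) = \frac{205}{387}$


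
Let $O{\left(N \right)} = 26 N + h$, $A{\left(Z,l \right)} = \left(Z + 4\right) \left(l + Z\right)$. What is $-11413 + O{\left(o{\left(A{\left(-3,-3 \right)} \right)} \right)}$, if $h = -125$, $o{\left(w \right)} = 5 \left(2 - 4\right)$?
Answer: $-11798$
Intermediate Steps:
$A{\left(Z,l \right)} = \left(4 + Z\right) \left(Z + l\right)$
$o{\left(w \right)} = -10$ ($o{\left(w \right)} = 5 \left(-2\right) = -10$)
$O{\left(N \right)} = -125 + 26 N$ ($O{\left(N \right)} = 26 N - 125 = -125 + 26 N$)
$-11413 + O{\left(o{\left(A{\left(-3,-3 \right)} \right)} \right)} = -11413 + \left(-125 + 26 \left(-10\right)\right) = -11413 - 385 = -11798$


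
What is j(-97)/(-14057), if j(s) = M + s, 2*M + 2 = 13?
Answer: 183/28114 ≈ 0.0065092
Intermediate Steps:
M = 11/2 (M = -1 + (½)*13 = -1 + 13/2 = 11/2 ≈ 5.5000)
j(s) = 11/2 + s
j(-97)/(-14057) = (11/2 - 97)/(-14057) = -183/2*(-1/14057) = 183/28114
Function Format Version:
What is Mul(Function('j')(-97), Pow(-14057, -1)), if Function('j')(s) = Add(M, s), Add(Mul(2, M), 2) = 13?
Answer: Rational(183, 28114) ≈ 0.0065092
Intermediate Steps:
M = Rational(11, 2) (M = Add(-1, Mul(Rational(1, 2), 13)) = Add(-1, Rational(13, 2)) = Rational(11, 2) ≈ 5.5000)
Function('j')(s) = Add(Rational(11, 2), s)
Mul(Function('j')(-97), Pow(-14057, -1)) = Mul(Add(Rational(11, 2), -97), Pow(-14057, -1)) = Mul(Rational(-183, 2), Rational(-1, 14057)) = Rational(183, 28114)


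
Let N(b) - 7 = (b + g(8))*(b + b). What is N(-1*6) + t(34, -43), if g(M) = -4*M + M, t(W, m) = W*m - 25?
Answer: -1120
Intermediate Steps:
t(W, m) = -25 + W*m
g(M) = -3*M
N(b) = 7 + 2*b*(-24 + b) (N(b) = 7 + (b - 3*8)*(b + b) = 7 + (b - 24)*(2*b) = 7 + (-24 + b)*(2*b) = 7 + 2*b*(-24 + b))
N(-1*6) + t(34, -43) = (7 - (-48)*6 + 2*(-1*6)²) + (-25 + 34*(-43)) = (7 - 48*(-6) + 2*(-6)²) + (-25 - 1462) = (7 + 288 + 2*36) - 1487 = (7 + 288 + 72) - 1487 = 367 - 1487 = -1120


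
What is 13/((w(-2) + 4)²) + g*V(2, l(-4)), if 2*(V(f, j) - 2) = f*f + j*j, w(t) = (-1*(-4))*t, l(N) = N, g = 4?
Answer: 781/16 ≈ 48.813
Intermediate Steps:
w(t) = 4*t
V(f, j) = 2 + f²/2 + j²/2 (V(f, j) = 2 + (f*f + j*j)/2 = 2 + (f² + j²)/2 = 2 + (f²/2 + j²/2) = 2 + f²/2 + j²/2)
13/((w(-2) + 4)²) + g*V(2, l(-4)) = 13/((4*(-2) + 4)²) + 4*(2 + (½)*2² + (½)*(-4)²) = 13/((-8 + 4)²) + 4*(2 + (½)*4 + (½)*16) = 13/((-4)²) + 4*(2 + 2 + 8) = 13/16 + 4*12 = 13*(1/16) + 48 = 13/16 + 48 = 781/16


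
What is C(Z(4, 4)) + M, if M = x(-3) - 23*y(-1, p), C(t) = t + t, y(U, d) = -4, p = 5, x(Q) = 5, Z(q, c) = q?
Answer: 105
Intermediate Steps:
C(t) = 2*t
M = 97 (M = 5 - 23*(-4) = 5 + 92 = 97)
C(Z(4, 4)) + M = 2*4 + 97 = 8 + 97 = 105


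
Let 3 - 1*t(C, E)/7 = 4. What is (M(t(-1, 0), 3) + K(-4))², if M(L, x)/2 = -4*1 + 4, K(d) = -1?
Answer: 1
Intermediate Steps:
t(C, E) = -7 (t(C, E) = 21 - 7*4 = 21 - 28 = -7)
M(L, x) = 0 (M(L, x) = 2*(-4*1 + 4) = 2*(-4 + 4) = 2*0 = 0)
(M(t(-1, 0), 3) + K(-4))² = (0 - 1)² = (-1)² = 1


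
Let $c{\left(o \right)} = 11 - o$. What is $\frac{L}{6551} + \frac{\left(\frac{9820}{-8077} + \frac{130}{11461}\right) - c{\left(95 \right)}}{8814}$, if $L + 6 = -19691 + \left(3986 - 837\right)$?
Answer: $- \frac{2241929048009191}{890844679669243} \approx -2.5166$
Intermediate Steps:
$L = -16548$ ($L = -6 + \left(-19691 + \left(3986 - 837\right)\right) = -6 + \left(-19691 + 3149\right) = -6 - 16542 = -16548$)
$\frac{L}{6551} + \frac{\left(\frac{9820}{-8077} + \frac{130}{11461}\right) - c{\left(95 \right)}}{8814} = - \frac{16548}{6551} + \frac{\left(\frac{9820}{-8077} + \frac{130}{11461}\right) - \left(11 - 95\right)}{8814} = \left(-16548\right) \frac{1}{6551} + \left(\left(9820 \left(- \frac{1}{8077}\right) + 130 \cdot \frac{1}{11461}\right) - \left(11 - 95\right)\right) \frac{1}{8814} = - \frac{16548}{6551} + \left(\left(- \frac{9820}{8077} + \frac{130}{11461}\right) - -84\right) \frac{1}{8814} = - \frac{16548}{6551} + \left(- \frac{111497010}{92570497} + 84\right) \frac{1}{8814} = - \frac{16548}{6551} + \frac{7664424738}{92570497} \cdot \frac{1}{8814} = - \frac{16548}{6551} + \frac{1277404123}{135986060093} = - \frac{2241929048009191}{890844679669243}$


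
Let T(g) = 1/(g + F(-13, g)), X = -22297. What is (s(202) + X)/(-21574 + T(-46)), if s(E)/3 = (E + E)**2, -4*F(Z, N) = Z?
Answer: -79917021/3689158 ≈ -21.663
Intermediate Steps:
F(Z, N) = -Z/4
s(E) = 12*E**2 (s(E) = 3*(E + E)**2 = 3*(2*E)**2 = 3*(4*E**2) = 12*E**2)
T(g) = 1/(13/4 + g) (T(g) = 1/(g - 1/4*(-13)) = 1/(g + 13/4) = 1/(13/4 + g))
(s(202) + X)/(-21574 + T(-46)) = (12*202**2 - 22297)/(-21574 + 4/(13 + 4*(-46))) = (12*40804 - 22297)/(-21574 + 4/(13 - 184)) = (489648 - 22297)/(-21574 + 4/(-171)) = 467351/(-21574 + 4*(-1/171)) = 467351/(-21574 - 4/171) = 467351/(-3689158/171) = 467351*(-171/3689158) = -79917021/3689158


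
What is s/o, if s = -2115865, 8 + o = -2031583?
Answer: 2115865/2031591 ≈ 1.0415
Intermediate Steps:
o = -2031591 (o = -8 - 2031583 = -2031591)
s/o = -2115865/(-2031591) = -2115865*(-1/2031591) = 2115865/2031591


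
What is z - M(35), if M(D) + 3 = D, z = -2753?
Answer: -2785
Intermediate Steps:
M(D) = -3 + D
z - M(35) = -2753 - (-3 + 35) = -2753 - 1*32 = -2753 - 32 = -2785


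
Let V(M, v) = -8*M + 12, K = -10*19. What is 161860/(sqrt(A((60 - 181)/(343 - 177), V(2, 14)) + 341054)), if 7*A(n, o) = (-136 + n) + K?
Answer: 161860*sqrt(460443093782)/396250511 ≈ 277.18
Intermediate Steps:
K = -190
V(M, v) = 12 - 8*M
A(n, o) = -326/7 + n/7 (A(n, o) = ((-136 + n) - 190)/7 = (-326 + n)/7 = -326/7 + n/7)
161860/(sqrt(A((60 - 181)/(343 - 177), V(2, 14)) + 341054)) = 161860/(sqrt((-326/7 + ((60 - 181)/(343 - 177))/7) + 341054)) = 161860/(sqrt((-326/7 + (-121/166)/7) + 341054)) = 161860/(sqrt((-326/7 + (-121*1/166)/7) + 341054)) = 161860/(sqrt((-326/7 + (1/7)*(-121/166)) + 341054)) = 161860/(sqrt((-326/7 - 121/1162) + 341054)) = 161860/(sqrt(-54237/1162 + 341054)) = 161860/(sqrt(396250511/1162)) = 161860/((sqrt(460443093782)/1162)) = 161860*(sqrt(460443093782)/396250511) = 161860*sqrt(460443093782)/396250511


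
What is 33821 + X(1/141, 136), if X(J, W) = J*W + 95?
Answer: 4782292/141 ≈ 33917.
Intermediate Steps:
X(J, W) = 95 + J*W
33821 + X(1/141, 136) = 33821 + (95 + 136/141) = 33821 + 13531/141 = 4782292/141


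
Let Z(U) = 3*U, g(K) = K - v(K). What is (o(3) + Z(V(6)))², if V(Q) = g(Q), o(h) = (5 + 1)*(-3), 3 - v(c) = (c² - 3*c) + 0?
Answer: 2025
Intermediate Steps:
v(c) = 3 - c² + 3*c (v(c) = 3 - ((c² - 3*c) + 0) = 3 - (c² - 3*c) = 3 + (-c² + 3*c) = 3 - c² + 3*c)
o(h) = -18 (o(h) = 6*(-3) = -18)
g(K) = -3 + K² - 2*K (g(K) = K - (3 - K² + 3*K) = K + (-3 + K² - 3*K) = -3 + K² - 2*K)
V(Q) = -3 + Q² - 2*Q
(o(3) + Z(V(6)))² = (-18 + 3*(-3 + 6² - 2*6))² = (-18 + 3*(-3 + 36 - 12))² = (-18 + 3*21)² = (-18 + 63)² = 45² = 2025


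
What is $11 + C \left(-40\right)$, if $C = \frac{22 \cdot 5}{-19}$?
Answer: $\frac{4609}{19} \approx 242.58$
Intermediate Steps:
$C = - \frac{110}{19}$ ($C = 110 \left(- \frac{1}{19}\right) = - \frac{110}{19} \approx -5.7895$)
$11 + C \left(-40\right) = 11 - - \frac{4400}{19} = 11 + \frac{4400}{19} = \frac{4609}{19}$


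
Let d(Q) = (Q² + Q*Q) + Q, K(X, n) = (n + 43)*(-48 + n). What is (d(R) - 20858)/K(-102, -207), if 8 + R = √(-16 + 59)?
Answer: -1721/3485 - 31*√43/41820 ≈ -0.49869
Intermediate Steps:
R = -8 + √43 (R = -8 + √(-16 + 59) = -8 + √43 ≈ -1.4426)
K(X, n) = (-48 + n)*(43 + n) (K(X, n) = (43 + n)*(-48 + n) = (-48 + n)*(43 + n))
d(Q) = Q + 2*Q² (d(Q) = (Q² + Q²) + Q = 2*Q² + Q = Q + 2*Q²)
(d(R) - 20858)/K(-102, -207) = ((-8 + √43)*(1 + 2*(-8 + √43)) - 20858)/(-2064 + (-207)² - 5*(-207)) = ((-8 + √43)*(1 + (-16 + 2*√43)) - 20858)/(-2064 + 42849 + 1035) = ((-8 + √43)*(-15 + 2*√43) - 20858)/41820 = ((-15 + 2*√43)*(-8 + √43) - 20858)*(1/41820) = (-20858 + (-15 + 2*√43)*(-8 + √43))*(1/41820) = -10429/20910 + (-15 + 2*√43)*(-8 + √43)/41820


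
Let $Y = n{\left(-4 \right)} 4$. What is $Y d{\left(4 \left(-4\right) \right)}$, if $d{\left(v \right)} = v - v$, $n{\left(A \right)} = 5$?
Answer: $0$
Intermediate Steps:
$d{\left(v \right)} = 0$
$Y = 20$ ($Y = 5 \cdot 4 = 20$)
$Y d{\left(4 \left(-4\right) \right)} = 20 \cdot 0 = 0$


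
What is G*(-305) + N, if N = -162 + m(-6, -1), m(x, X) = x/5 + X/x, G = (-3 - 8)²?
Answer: -1112041/30 ≈ -37068.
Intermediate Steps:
G = 121 (G = (-11)² = 121)
m(x, X) = x/5 + X/x (m(x, X) = x*(⅕) + X/x = x/5 + X/x)
N = -4891/30 (N = -162 + ((⅕)*(-6) - 1/(-6)) = -162 + (-6/5 - 1*(-⅙)) = -162 + (-6/5 + ⅙) = -162 - 31/30 = -4891/30 ≈ -163.03)
G*(-305) + N = 121*(-305) - 4891/30 = -36905 - 4891/30 = -1112041/30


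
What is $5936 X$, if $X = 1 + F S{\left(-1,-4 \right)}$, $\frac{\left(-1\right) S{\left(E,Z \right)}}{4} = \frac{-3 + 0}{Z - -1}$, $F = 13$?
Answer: $-302736$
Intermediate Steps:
$S{\left(E,Z \right)} = \frac{12}{1 + Z}$ ($S{\left(E,Z \right)} = - 4 \frac{-3 + 0}{Z - -1} = - 4 \left(- \frac{3}{Z + 1}\right) = - 4 \left(- \frac{3}{1 + Z}\right) = \frac{12}{1 + Z}$)
$X = -51$ ($X = 1 + 13 \frac{12}{1 - 4} = 1 + 13 \frac{12}{-3} = 1 + 13 \cdot 12 \left(- \frac{1}{3}\right) = 1 + 13 \left(-4\right) = 1 - 52 = -51$)
$5936 X = 5936 \left(-51\right) = -302736$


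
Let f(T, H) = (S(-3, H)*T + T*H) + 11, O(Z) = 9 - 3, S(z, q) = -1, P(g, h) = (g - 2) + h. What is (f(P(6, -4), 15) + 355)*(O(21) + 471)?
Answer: 174582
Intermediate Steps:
P(g, h) = -2 + g + h (P(g, h) = (-2 + g) + h = -2 + g + h)
O(Z) = 6
f(T, H) = 11 - T + H*T (f(T, H) = (-T + T*H) + 11 = (-T + H*T) + 11 = 11 - T + H*T)
(f(P(6, -4), 15) + 355)*(O(21) + 471) = ((11 - (-2 + 6 - 4) + 15*(-2 + 6 - 4)) + 355)*(6 + 471) = ((11 - 1*0 + 15*0) + 355)*477 = ((11 + 0 + 0) + 355)*477 = (11 + 355)*477 = 366*477 = 174582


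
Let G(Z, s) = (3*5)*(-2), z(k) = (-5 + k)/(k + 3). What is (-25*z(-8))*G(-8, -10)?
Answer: 1950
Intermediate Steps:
z(k) = (-5 + k)/(3 + k)
G(Z, s) = -30 (G(Z, s) = 15*(-2) = -30)
(-25*z(-8))*G(-8, -10) = -25*(-5 - 8)/(3 - 8)*(-30) = -25*(-13)/(-5)*(-30) = -(-5)*(-13)*(-30) = -25*13/5*(-30) = -65*(-30) = 1950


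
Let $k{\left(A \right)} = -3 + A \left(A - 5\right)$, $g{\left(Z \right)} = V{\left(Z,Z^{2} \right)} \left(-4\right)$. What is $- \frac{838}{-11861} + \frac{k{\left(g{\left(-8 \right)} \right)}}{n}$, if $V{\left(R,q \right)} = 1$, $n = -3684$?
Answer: $\frac{898593}{14565308} \approx 0.061694$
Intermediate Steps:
$g{\left(Z \right)} = -4$ ($g{\left(Z \right)} = 1 \left(-4\right) = -4$)
$k{\left(A \right)} = -3 + A \left(-5 + A\right)$
$- \frac{838}{-11861} + \frac{k{\left(g{\left(-8 \right)} \right)}}{n} = - \frac{838}{-11861} + \frac{-3 + \left(-4\right)^{2} - -20}{-3684} = \left(-838\right) \left(- \frac{1}{11861}\right) + \left(-3 + 16 + 20\right) \left(- \frac{1}{3684}\right) = \frac{838}{11861} + 33 \left(- \frac{1}{3684}\right) = \frac{838}{11861} - \frac{11}{1228} = \frac{898593}{14565308}$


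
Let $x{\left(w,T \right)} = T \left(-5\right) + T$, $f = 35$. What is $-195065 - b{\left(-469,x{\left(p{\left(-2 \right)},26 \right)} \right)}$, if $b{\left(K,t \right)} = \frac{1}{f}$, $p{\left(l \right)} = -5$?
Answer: $- \frac{6827276}{35} \approx -1.9507 \cdot 10^{5}$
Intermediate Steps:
$x{\left(w,T \right)} = - 4 T$ ($x{\left(w,T \right)} = - 5 T + T = - 4 T$)
$b{\left(K,t \right)} = \frac{1}{35}$
$-195065 - b{\left(-469,x{\left(p{\left(-2 \right)},26 \right)} \right)} = -195065 - \frac{1}{35} = - \frac{6827276}{35}$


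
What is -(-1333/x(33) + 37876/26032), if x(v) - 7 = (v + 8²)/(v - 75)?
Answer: 362491495/1282076 ≈ 282.74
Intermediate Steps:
x(v) = 7 + (64 + v)/(-75 + v) (x(v) = 7 + (v + 8²)/(v - 75) = 7 + (v + 64)/(-75 + v) = 7 + (64 + v)/(-75 + v))
-(-1333/x(33) + 37876/26032) = -(-1333*(-75 + 33)/(-461 + 8*33) + 37876/26032) = -(-1333*(-42/(-461 + 264)) + 37876*(1/26032)) = -(-1333/((-1/42*(-197))) + 9469/6508) = -(-1333/197/42 + 9469/6508) = -(-1333*42/197 + 9469/6508) = -(-55986/197 + 9469/6508) = -1*(-362491495/1282076) = 362491495/1282076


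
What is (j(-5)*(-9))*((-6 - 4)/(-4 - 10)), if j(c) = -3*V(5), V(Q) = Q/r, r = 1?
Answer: 675/7 ≈ 96.429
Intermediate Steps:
V(Q) = Q (V(Q) = Q/1 = Q*1 = Q)
j(c) = -15 (j(c) = -3*5 = -15)
(j(-5)*(-9))*((-6 - 4)/(-4 - 10)) = (-15*(-9))*((-6 - 4)/(-4 - 10)) = 135*(-10/(-14)) = 135*(-10*(-1/14)) = 135*(5/7) = 675/7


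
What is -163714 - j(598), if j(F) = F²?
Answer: -521318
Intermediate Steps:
-163714 - j(598) = -163714 - 1*598² = -163714 - 1*357604 = -163714 - 357604 = -521318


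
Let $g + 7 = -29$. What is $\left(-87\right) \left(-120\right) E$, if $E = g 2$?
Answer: $-751680$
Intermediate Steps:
$g = -36$ ($g = -7 - 29 = -36$)
$E = -72$ ($E = \left(-36\right) 2 = -72$)
$\left(-87\right) \left(-120\right) E = \left(-87\right) \left(-120\right) \left(-72\right) = 10440 \left(-72\right) = -751680$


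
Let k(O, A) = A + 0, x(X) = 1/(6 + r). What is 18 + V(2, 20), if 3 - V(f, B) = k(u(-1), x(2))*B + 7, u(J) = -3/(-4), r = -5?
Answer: -6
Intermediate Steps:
u(J) = ¾ (u(J) = -3*(-¼) = ¾)
x(X) = 1 (x(X) = 1/(6 - 5) = 1/1 = 1)
k(O, A) = A
V(f, B) = -4 - B (V(f, B) = 3 - (1*B + 7) = 3 - (B + 7) = 3 - (7 + B) = 3 + (-7 - B) = -4 - B)
18 + V(2, 20) = 18 + (-4 - 1*20) = 18 + (-4 - 20) = 18 - 24 = -6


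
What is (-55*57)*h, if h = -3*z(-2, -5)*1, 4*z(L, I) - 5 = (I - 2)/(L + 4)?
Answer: 28215/8 ≈ 3526.9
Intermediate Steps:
z(L, I) = 5/4 + (-2 + I)/(4*(4 + L)) (z(L, I) = 5/4 + ((I - 2)/(L + 4))/4 = 5/4 + ((-2 + I)/(4 + L))/4 = 5/4 + (-2 + I)/(4*(4 + L)))
h = -9/8 (h = -3*(18 - 5 + 5*(-2))/(4*(4 - 2))*1 = -3*(18 - 5 - 10)/(4*2)*1 = -3*3/(4*2)*1 = -3*3/8*1 = -9/8*1 = -9/8 ≈ -1.1250)
(-55*57)*h = -55*57*(-9/8) = -3135*(-9/8) = 28215/8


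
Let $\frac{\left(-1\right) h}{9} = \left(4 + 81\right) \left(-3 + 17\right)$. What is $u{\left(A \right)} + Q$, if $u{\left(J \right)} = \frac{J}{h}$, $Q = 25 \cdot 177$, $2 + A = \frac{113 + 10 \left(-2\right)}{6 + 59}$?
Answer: $\frac{3080463787}{696150} \approx 4425.0$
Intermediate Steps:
$A = - \frac{37}{65}$ ($A = -2 + \frac{113 + 10 \left(-2\right)}{6 + 59} = -2 + \frac{113 - 20}{65} = -2 + 93 \cdot \frac{1}{65} = -2 + \frac{93}{65} = - \frac{37}{65} \approx -0.56923$)
$h = -10710$ ($h = - 9 \left(4 + 81\right) \left(-3 + 17\right) = - 9 \cdot 85 \cdot 14 = \left(-9\right) 1190 = -10710$)
$Q = 4425$
$u{\left(J \right)} = - \frac{J}{10710}$ ($u{\left(J \right)} = \frac{J}{-10710} = J \left(- \frac{1}{10710}\right) = - \frac{J}{10710}$)
$u{\left(A \right)} + Q = \left(- \frac{1}{10710}\right) \left(- \frac{37}{65}\right) + 4425 = \frac{37}{696150} + 4425 = \frac{3080463787}{696150}$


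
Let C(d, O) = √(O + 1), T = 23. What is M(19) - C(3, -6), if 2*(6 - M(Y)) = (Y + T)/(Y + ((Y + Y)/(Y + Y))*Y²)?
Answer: 2259/380 - I*√5 ≈ 5.9447 - 2.2361*I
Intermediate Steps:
C(d, O) = √(1 + O)
M(Y) = 6 - (23 + Y)/(2*(Y + Y²)) (M(Y) = 6 - (Y + 23)/(2*(Y + ((Y + Y)/(Y + Y))*Y²)) = 6 - (23 + Y)/(2*(Y + ((2*Y)/((2*Y)))*Y²)) = 6 - (23 + Y)/(2*(Y + ((2*Y)*(1/(2*Y)))*Y²)) = 6 - (23 + Y)/(2*(Y + 1*Y²)) = 6 - (23 + Y)/(2*(Y + Y²)))
M(19) - C(3, -6) = (½)*(-23 + 11*19 + 12*19²)/(19*(1 + 19)) - √(1 - 6) = (½)*(1/19)*(-23 + 209 + 12*361)/20 - √(-5) = (½)*(1/19)*(1/20)*(-23 + 209 + 4332) - I*√5 = (½)*(1/19)*(1/20)*4518 - I*√5 = 2259/380 - I*√5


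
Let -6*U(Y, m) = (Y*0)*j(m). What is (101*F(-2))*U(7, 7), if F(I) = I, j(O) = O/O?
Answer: 0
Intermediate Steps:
j(O) = 1
U(Y, m) = 0 (U(Y, m) = -Y*0/6 = -0 = -⅙*0 = 0)
(101*F(-2))*U(7, 7) = (101*(-2))*0 = -202*0 = 0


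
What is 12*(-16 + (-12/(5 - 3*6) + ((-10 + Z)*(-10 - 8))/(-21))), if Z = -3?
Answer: -28632/91 ≈ -314.64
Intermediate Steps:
12*(-16 + (-12/(5 - 3*6) + ((-10 + Z)*(-10 - 8))/(-21))) = 12*(-16 + (-12/(5 - 3*6) + ((-10 - 3)*(-10 - 8))/(-21))) = 12*(-16 + (-12/(5 - 18) - 13*(-18)*(-1/21))) = 12*(-16 + (-12/(-13) + 234*(-1/21))) = 12*(-16 + (-12*(-1/13) - 78/7)) = 12*(-16 + (12/13 - 78/7)) = 12*(-16 - 930/91) = 12*(-2386/91) = -28632/91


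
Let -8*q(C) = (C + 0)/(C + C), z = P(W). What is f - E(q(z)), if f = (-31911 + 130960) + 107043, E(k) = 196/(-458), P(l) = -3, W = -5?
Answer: 47195166/229 ≈ 2.0609e+5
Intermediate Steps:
z = -3
q(C) = -1/16 (q(C) = -(C + 0)/(8*(C + C)) = -C/(8*(2*C)) = -C*1/(2*C)/8 = -1/8*1/2 = -1/16)
E(k) = -98/229 (E(k) = 196*(-1/458) = -98/229)
f = 206092 (f = 99049 + 107043 = 206092)
f - E(q(z)) = 206092 - 1*(-98/229) = 206092 + 98/229 = 47195166/229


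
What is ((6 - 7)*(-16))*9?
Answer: 144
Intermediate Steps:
((6 - 7)*(-16))*9 = -1*(-16)*9 = 16*9 = 144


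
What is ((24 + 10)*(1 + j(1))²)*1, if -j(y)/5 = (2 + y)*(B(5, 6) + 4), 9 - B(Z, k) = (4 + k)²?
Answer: 57991624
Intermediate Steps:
B(Z, k) = 9 - (4 + k)²
j(y) = 870 + 435*y (j(y) = -5*(2 + y)*((9 - (4 + 6)²) + 4) = -5*(2 + y)*((9 - 1*10²) + 4) = -5*(2 + y)*((9 - 1*100) + 4) = -5*(2 + y)*((9 - 100) + 4) = -5*(2 + y)*(-91 + 4) = -5*(2 + y)*(-87) = -5*(-174 - 87*y) = 870 + 435*y)
((24 + 10)*(1 + j(1))²)*1 = ((24 + 10)*(1 + (870 + 435*1))²)*1 = (34*(1 + (870 + 435))²)*1 = (34*(1 + 1305)²)*1 = (34*1306²)*1 = (34*1705636)*1 = 57991624*1 = 57991624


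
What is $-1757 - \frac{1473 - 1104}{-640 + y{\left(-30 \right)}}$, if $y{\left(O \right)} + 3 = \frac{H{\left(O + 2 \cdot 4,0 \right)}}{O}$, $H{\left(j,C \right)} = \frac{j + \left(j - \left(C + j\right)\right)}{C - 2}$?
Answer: $- \frac{33900787}{19301} \approx -1756.4$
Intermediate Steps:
$H{\left(j,C \right)} = \frac{j - C}{-2 + C}$ ($H{\left(j,C \right)} = \frac{j + \left(j - \left(C + j\right)\right)}{-2 + C} = \frac{j - C}{-2 + C}$)
$y{\left(O \right)} = -3 + \frac{-4 - \frac{O}{2}}{O}$ ($y{\left(O \right)} = -3 + \frac{\frac{1}{-2 + 0} \left(\left(O + 2 \cdot 4\right) - 0\right)}{O} = -3 + \frac{\frac{1}{-2} \left(\left(O + 8\right) + 0\right)}{O} = -3 + \frac{\left(- \frac{1}{2}\right) \left(\left(8 + O\right) + 0\right)}{O} = -3 + \frac{\left(- \frac{1}{2}\right) \left(8 + O\right)}{O} = -3 + \frac{-4 - \frac{O}{2}}{O}$)
$-1757 - \frac{1473 - 1104}{-640 + y{\left(-30 \right)}} = -1757 - \frac{1473 - 1104}{-640 - \left(\frac{7}{2} + \frac{4}{-30}\right)} = -1757 - \frac{369}{-640 - \frac{101}{30}} = -1757 - \frac{369}{- \frac{19301}{30}} = -1757 - 369 \left(- \frac{30}{19301}\right) = -1757 - - \frac{11070}{19301} = -1757 + \frac{11070}{19301} = - \frac{33900787}{19301}$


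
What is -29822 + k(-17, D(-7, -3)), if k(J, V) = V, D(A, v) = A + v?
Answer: -29832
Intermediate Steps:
-29822 + k(-17, D(-7, -3)) = -29822 + (-7 - 3) = -29822 - 10 = -29832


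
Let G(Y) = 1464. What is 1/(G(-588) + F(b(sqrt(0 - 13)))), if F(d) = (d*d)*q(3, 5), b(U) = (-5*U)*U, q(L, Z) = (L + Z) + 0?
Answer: 1/35264 ≈ 2.8358e-5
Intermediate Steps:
q(L, Z) = L + Z
b(U) = -5*U**2
F(d) = 8*d**2 (F(d) = (d*d)*(3 + 5) = d**2*8 = 8*d**2)
1/(G(-588) + F(b(sqrt(0 - 13)))) = 1/(1464 + 8*(-5*(sqrt(0 - 13))**2)**2) = 1/(1464 + 8*(-5*(sqrt(-13))**2)**2) = 1/(1464 + 8*(-5*(I*sqrt(13))**2)**2) = 1/(1464 + 8*(-5*(-13))**2) = 1/(1464 + 8*65**2) = 1/(1464 + 8*4225) = 1/(1464 + 33800) = 1/35264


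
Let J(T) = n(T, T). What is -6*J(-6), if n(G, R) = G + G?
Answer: 72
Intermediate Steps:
n(G, R) = 2*G
J(T) = 2*T
-6*J(-6) = -12*(-6) = -6*(-12) = 72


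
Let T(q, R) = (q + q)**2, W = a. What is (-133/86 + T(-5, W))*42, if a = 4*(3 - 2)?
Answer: 177807/43 ≈ 4135.0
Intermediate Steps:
a = 4 (a = 4*1 = 4)
W = 4
T(q, R) = 4*q**2 (T(q, R) = (2*q)**2 = 4*q**2)
(-133/86 + T(-5, W))*42 = (-133/86 + 4*(-5)**2)*42 = (-133*1/86 + 4*25)*42 = (-133/86 + 100)*42 = (8467/86)*42 = 177807/43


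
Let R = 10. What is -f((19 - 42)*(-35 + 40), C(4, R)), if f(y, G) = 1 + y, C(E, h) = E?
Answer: 114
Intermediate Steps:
-f((19 - 42)*(-35 + 40), C(4, R)) = -(1 + (19 - 42)*(-35 + 40)) = -(1 - 23*5) = -(1 - 115) = -1*(-114) = 114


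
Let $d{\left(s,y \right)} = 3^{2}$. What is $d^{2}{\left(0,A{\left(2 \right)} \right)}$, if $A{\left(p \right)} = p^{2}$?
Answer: $81$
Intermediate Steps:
$d{\left(s,y \right)} = 9$
$d^{2}{\left(0,A{\left(2 \right)} \right)} = 9^{2} = 81$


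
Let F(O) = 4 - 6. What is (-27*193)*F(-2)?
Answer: 10422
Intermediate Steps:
F(O) = -2
(-27*193)*F(-2) = -27*193*(-2) = -5211*(-2) = 10422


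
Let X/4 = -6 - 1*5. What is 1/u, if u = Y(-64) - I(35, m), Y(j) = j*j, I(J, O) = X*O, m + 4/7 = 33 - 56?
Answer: 7/21412 ≈ 0.00032692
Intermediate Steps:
X = -44 (X = 4*(-6 - 1*5) = 4*(-6 - 5) = 4*(-11) = -44)
m = -165/7 (m = -4/7 + (33 - 56) = -4/7 - 23 = -165/7 ≈ -23.571)
I(J, O) = -44*O
Y(j) = j²
u = 21412/7 (u = (-64)² - (-44)*(-165)/7 = 4096 - 1*7260/7 = 4096 - 7260/7 = 21412/7 ≈ 3058.9)
1/u = 1/(21412/7) = 7/21412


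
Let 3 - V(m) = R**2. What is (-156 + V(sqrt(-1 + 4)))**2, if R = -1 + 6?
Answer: 31684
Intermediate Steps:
R = 5
V(m) = -22 (V(m) = 3 - 1*5**2 = 3 - 1*25 = 3 - 25 = -22)
(-156 + V(sqrt(-1 + 4)))**2 = (-156 - 22)**2 = (-178)**2 = 31684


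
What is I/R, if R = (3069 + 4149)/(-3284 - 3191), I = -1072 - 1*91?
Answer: 7530425/7218 ≈ 1043.3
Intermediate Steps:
I = -1163 (I = -1072 - 91 = -1163)
R = -7218/6475 (R = 7218/(-6475) = 7218*(-1/6475) = -7218/6475 ≈ -1.1147)
I/R = -1163/(-7218/6475) = -1163*(-6475/7218) = 7530425/7218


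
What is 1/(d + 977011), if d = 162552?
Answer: 1/1139563 ≈ 8.7753e-7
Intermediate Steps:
1/(d + 977011) = 1/(162552 + 977011) = 1/1139563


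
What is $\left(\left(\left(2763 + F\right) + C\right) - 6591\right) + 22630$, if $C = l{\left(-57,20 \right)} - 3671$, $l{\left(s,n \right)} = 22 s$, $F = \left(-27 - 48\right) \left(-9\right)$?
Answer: $14552$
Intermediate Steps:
$F = 675$ ($F = \left(-75\right) \left(-9\right) = 675$)
$C = -4925$ ($C = 22 \left(-57\right) - 3671 = -1254 - 3671 = -4925$)
$\left(\left(\left(2763 + F\right) + C\right) - 6591\right) + 22630 = \left(\left(\left(2763 + 675\right) - 4925\right) - 6591\right) + 22630 = \left(\left(3438 - 4925\right) - 6591\right) + 22630 = \left(-1487 - 6591\right) + 22630 = -8078 + 22630 = 14552$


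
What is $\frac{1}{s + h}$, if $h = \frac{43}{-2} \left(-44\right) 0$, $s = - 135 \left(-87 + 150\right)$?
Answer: $- \frac{1}{8505} \approx -0.00011758$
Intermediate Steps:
$s = -8505$ ($s = \left(-135\right) 63 = -8505$)
$h = 0$ ($h = 43 \left(- \frac{1}{2}\right) \left(-44\right) 0 = \left(- \frac{43}{2}\right) \left(-44\right) 0 = 946 \cdot 0 = 0$)
$\frac{1}{s + h} = \frac{1}{-8505 + 0} = \frac{1}{-8505} = - \frac{1}{8505}$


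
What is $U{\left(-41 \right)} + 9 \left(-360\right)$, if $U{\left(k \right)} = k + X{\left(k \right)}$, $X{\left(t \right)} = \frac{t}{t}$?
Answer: $-3280$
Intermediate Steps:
$X{\left(t \right)} = 1$
$U{\left(k \right)} = 1 + k$ ($U{\left(k \right)} = k + 1 = 1 + k$)
$U{\left(-41 \right)} + 9 \left(-360\right) = \left(1 - 41\right) + 9 \left(-360\right) = -40 - 3240 = -3280$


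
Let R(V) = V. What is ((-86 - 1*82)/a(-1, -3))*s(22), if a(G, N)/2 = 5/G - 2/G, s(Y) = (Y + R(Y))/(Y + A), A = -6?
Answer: 77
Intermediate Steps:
s(Y) = 2*Y/(-6 + Y) (s(Y) = (Y + Y)/(Y - 6) = (2*Y)/(-6 + Y) = 2*Y/(-6 + Y))
a(G, N) = 6/G (a(G, N) = 2*(5/G - 2/G) = 2*(3/G) = 6/G)
((-86 - 1*82)/a(-1, -3))*s(22) = ((-86 - 1*82)/((6/(-1))))*(2*22/(-6 + 22)) = ((-86 - 82)/((6*(-1))))*(2*22/16) = (-168/(-6))*(2*22*(1/16)) = -168*(-⅙)*(11/4) = 28*(11/4) = 77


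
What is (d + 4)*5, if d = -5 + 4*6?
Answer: 115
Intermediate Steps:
d = 19 (d = -5 + 24 = 19)
(d + 4)*5 = (19 + 4)*5 = 23*5 = 115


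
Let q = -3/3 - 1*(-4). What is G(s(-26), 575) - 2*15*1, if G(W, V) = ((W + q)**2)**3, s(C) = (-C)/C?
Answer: 34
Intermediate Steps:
q = 3 (q = -3*1/3 + 4 = -1 + 4 = 3)
s(C) = -1
G(W, V) = (3 + W)**6 (G(W, V) = ((W + 3)**2)**3 = ((3 + W)**2)**3 = (3 + W)**6)
G(s(-26), 575) - 2*15*1 = (3 - 1)**6 - 2*15*1 = 2**6 - 30*1 = 64 - 30 = 34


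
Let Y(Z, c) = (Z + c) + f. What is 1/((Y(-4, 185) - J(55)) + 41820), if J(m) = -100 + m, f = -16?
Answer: 1/42030 ≈ 2.3793e-5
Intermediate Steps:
Y(Z, c) = -16 + Z + c (Y(Z, c) = (Z + c) - 16 = -16 + Z + c)
1/((Y(-4, 185) - J(55)) + 41820) = 1/(((-16 - 4 + 185) - (-100 + 55)) + 41820) = 1/((165 - 1*(-45)) + 41820) = 1/((165 + 45) + 41820) = 1/(210 + 41820) = 1/42030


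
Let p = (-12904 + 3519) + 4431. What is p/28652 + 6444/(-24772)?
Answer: -38419247/88720918 ≈ -0.43303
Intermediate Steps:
p = -4954 (p = -9385 + 4431 = -4954)
p/28652 + 6444/(-24772) = -4954/28652 + 6444/(-24772) = -4954*1/28652 + 6444*(-1/24772) = -2477/14326 - 1611/6193 = -38419247/88720918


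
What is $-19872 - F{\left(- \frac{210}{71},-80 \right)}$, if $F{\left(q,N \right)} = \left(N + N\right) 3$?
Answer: $-19392$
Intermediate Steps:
$F{\left(q,N \right)} = 6 N$ ($F{\left(q,N \right)} = 2 N 3 = 6 N$)
$-19872 - F{\left(- \frac{210}{71},-80 \right)} = -19872 - 6 \left(-80\right) = -19872 - -480 = -19872 + 480 = -19392$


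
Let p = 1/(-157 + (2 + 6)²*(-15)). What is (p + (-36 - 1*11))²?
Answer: 2756250000/1247689 ≈ 2209.1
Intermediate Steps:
p = -1/1117 (p = 1/(-157 + 8²*(-15)) = 1/(-157 + 64*(-15)) = 1/(-157 - 960) = 1/(-1117) = -1/1117 ≈ -0.00089526)
(p + (-36 - 1*11))² = (-1/1117 + (-36 - 1*11))² = (-1/1117 + (-36 - 11))² = (-1/1117 - 47)² = (-52500/1117)² = 2756250000/1247689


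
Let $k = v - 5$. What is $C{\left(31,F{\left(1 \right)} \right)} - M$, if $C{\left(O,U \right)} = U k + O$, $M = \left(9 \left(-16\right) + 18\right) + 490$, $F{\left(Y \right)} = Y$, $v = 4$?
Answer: $-334$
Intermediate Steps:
$M = 364$ ($M = \left(-144 + 18\right) + 490 = -126 + 490 = 364$)
$k = -1$ ($k = 4 - 5 = -1$)
$C{\left(O,U \right)} = O - U$ ($C{\left(O,U \right)} = U \left(-1\right) + O = - U + O = O - U$)
$C{\left(31,F{\left(1 \right)} \right)} - M = \left(31 - 1\right) - 364 = 30 - 364 = -334$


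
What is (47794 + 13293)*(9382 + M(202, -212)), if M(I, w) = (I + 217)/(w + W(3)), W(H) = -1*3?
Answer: 123194824857/215 ≈ 5.7300e+8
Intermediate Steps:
W(H) = -3
M(I, w) = (217 + I)/(-3 + w) (M(I, w) = (I + 217)/(w - 3) = (217 + I)/(-3 + w))
(47794 + 13293)*(9382 + M(202, -212)) = (47794 + 13293)*(9382 + (217 + 202)/(-3 - 212)) = 61087*(9382 + 419/(-215)) = 61087*(9382 - 1/215*419) = 61087*(9382 - 419/215) = 61087*(2016711/215) = 123194824857/215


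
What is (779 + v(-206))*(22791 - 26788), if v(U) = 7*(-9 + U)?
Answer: 2901822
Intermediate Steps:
v(U) = -63 + 7*U
(779 + v(-206))*(22791 - 26788) = (779 + (-63 + 7*(-206)))*(22791 - 26788) = (779 + (-63 - 1442))*(-3997) = (779 - 1505)*(-3997) = -726*(-3997) = 2901822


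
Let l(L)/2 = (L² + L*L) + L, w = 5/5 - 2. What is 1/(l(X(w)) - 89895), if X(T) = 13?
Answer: -1/89193 ≈ -1.1212e-5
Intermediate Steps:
w = -1 (w = 5*(⅕) - 2 = 1 - 2 = -1)
l(L) = 2*L + 4*L² (l(L) = 2*((L² + L*L) + L) = 2*((L² + L²) + L) = 2*(2*L² + L) = 2*(L + 2*L²) = 2*L + 4*L²)
1/(l(X(w)) - 89895) = 1/(2*13*(1 + 2*13) - 89895) = 1/(2*13*(1 + 26) - 89895) = 1/(2*13*27 - 89895) = 1/(702 - 89895) = 1/(-89193) = -1/89193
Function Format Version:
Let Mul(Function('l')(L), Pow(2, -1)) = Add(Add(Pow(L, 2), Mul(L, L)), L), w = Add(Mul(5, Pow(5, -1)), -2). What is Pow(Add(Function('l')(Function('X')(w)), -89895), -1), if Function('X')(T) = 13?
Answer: Rational(-1, 89193) ≈ -1.1212e-5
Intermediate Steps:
w = -1 (w = Add(Mul(5, Rational(1, 5)), -2) = Add(1, -2) = -1)
Function('l')(L) = Add(Mul(2, L), Mul(4, Pow(L, 2))) (Function('l')(L) = Mul(2, Add(Add(Pow(L, 2), Mul(L, L)), L)) = Mul(2, Add(Add(Pow(L, 2), Pow(L, 2)), L)) = Mul(2, Add(Mul(2, Pow(L, 2)), L)) = Mul(2, Add(L, Mul(2, Pow(L, 2)))) = Add(Mul(2, L), Mul(4, Pow(L, 2))))
Pow(Add(Function('l')(Function('X')(w)), -89895), -1) = Pow(Add(Mul(2, 13, Add(1, Mul(2, 13))), -89895), -1) = Pow(Add(Mul(2, 13, Add(1, 26)), -89895), -1) = Pow(Add(Mul(2, 13, 27), -89895), -1) = Pow(Add(702, -89895), -1) = Pow(-89193, -1) = Rational(-1, 89193)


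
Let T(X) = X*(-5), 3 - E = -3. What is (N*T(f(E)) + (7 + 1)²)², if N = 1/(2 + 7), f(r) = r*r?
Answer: 1936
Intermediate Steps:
E = 6 (E = 3 - 1*(-3) = 3 + 3 = 6)
f(r) = r²
N = ⅑ (N = 1/9 = ⅑ ≈ 0.11111)
T(X) = -5*X
(N*T(f(E)) + (7 + 1)²)² = ((-5*6²)/9 + (7 + 1)²)² = ((-5*36)/9 + 8²)² = ((⅑)*(-180) + 64)² = (-20 + 64)² = 44² = 1936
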